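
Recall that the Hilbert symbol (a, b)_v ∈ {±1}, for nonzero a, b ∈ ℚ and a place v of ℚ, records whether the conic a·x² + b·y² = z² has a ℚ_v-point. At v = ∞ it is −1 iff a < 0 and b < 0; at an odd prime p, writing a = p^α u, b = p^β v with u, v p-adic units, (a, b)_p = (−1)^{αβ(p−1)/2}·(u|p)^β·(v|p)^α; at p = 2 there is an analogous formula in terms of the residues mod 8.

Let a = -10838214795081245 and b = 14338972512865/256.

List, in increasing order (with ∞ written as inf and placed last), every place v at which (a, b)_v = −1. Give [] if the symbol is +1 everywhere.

(a, b) ≡ (-1072445, 239785) mod (ℚ^×)²; places V = {2, 5, 7, 11, 13, 17, 19, 31, 37, ∞}.
(a,b)_11: α=3, u≡3; β=2, v≡6 (mod 11); (3|11)=+1, (6|11)=-1; sign (−1)^0·+1^2·-1^3 = -1.
(a,b)_∞: sgn(-1072445)=−, sgn(239785)=+, so +1.
(a,b)_5: α=1, u≡1; β=1, v≡3 (mod 5); (1|5)=+1, (3|5)=-1; sign (−1)^0·+1^1·-1^1 = -1.
(a,b)_13: α=2, u≡12; β=1, v≡2 (mod 13); (12|13)=+1, (2|13)=-1; sign (−1)^0·+1^1·-1^2 = +1.
(a,b)_19: α=2, u≡12; β=2, v≡6 (mod 19); (12|19)=-1, (6|19)=+1; sign (−1)^0·-1^2·+1^2 = +1.
(a,b)_17: α=1, u≡9; β=1, v≡14 (mod 17); (9|17)=+1, (14|17)=-1; sign (−1)^0·+1^1·-1^1 = -1.
(a,b)_31: α=1, u≡16; β=1, v≡20 (mod 31); (16|31)=+1, (20|31)=+1; sign (−1)^1·+1^1·+1^1 = -1.
(a,b)_2: α=0, β=-8; u≡3, v≡1 (mod 8); ε(u)ε(v)=1·0, αω(v)=0·0, βω(u)=-8·1; sum ≡ 0  ⇒  +1.
(a,b)_37: α=3, u≡5; β=2, v≡10 (mod 37); (5|37)=-1, (10|37)=+1; sign (−1)^0·-1^2·+1^3 = +1.
(a,b)_7: α=0, u≡2; β=1, v≡4 (mod 7); (2|7)=+1, (4|7)=+1; sign (−1)^0·+1^1·+1^0 = +1.
Ram(-1072445, 239785) = {5, 11, 17, 31}; no ℚ_5-point on the conic.

[5, 11, 17, 31]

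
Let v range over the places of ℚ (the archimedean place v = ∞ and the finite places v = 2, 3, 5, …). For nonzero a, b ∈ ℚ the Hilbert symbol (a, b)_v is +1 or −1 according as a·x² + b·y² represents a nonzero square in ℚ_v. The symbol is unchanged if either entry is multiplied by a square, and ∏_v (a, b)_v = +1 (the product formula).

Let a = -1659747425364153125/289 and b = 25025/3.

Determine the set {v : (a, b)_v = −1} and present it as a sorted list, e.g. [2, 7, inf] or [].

[2, 5, 11, 13]

Mod squares: a ≡ -5, b ≡ 3003. Check v ∈ {∞, 2, 3, 5, 7, 11, 13, 17, 23}.
v=∞: -5 < 0 and 3003 > 0  ⇒  (a,b)_∞ = +1.
v=7: a=7^4·(≡4), b=7^1·(≡4) mod 7; (4|7)=+1, (4|7)=+1; (−1)^{4·1·3}·(+1)^1·(+1)^4 = +1.
v=2: v_2(a)=0, v_2(b)=0; units ≡ 3, 3 (mod 8); ε·ε+αω+βω = 1·1+0·1+0·1 ≡ 1  ⇒  (a,b)_2 = -1.
v=13: a=13^4·(≡11), b=13^1·(≡9) mod 13; (11|13)=-1, (9|13)=+1; (−1)^{4·1·6}·(-1)^1·(+1)^4 = -1.
v=17: a=17^-2·(≡11), b=17^0·(≡6) mod 17; (11|17)=-1, (6|17)=-1; (−1)^{-2·0·8}·(-1)^0·(-1)^-2 = +1.
v=3: a=3^0·(≡1), b=3^-1·(≡2) mod 3; (1|3)=+1, (2|3)=-1; (−1)^{0·-1·1}·(+1)^-1·(-1)^0 = +1.
v=5: a=5^5·(≡4), b=5^2·(≡2) mod 5; (4|5)=+1, (2|5)=-1; (−1)^{5·2·2}·(+1)^2·(-1)^5 = -1.
v=11: a=11^4·(≡6), b=11^1·(≡3) mod 11; (6|11)=-1, (3|11)=+1; (−1)^{4·1·5}·(-1)^1·(+1)^4 = -1.
v=23: a=23^2·(≡3), b=23^0·(≡8) mod 23; (3|23)=+1, (8|23)=+1; (−1)^{2·0·11}·(+1)^0·(+1)^2 = +1.
|Ram(-5, 3003)| = 4, even; anisotropic at {2, 5, 11, 13}.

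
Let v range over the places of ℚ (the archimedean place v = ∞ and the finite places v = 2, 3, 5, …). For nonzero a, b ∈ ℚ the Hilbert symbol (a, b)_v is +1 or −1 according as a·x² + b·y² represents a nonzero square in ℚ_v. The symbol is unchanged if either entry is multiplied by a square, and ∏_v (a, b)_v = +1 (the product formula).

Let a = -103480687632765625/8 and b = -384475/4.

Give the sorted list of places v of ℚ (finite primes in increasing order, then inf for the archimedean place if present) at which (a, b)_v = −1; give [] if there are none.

[2, 13, 17, inf]

Mod squares: a ≡ -193154, b ≡ -91. Check v ∈ {∞, 2, 5, 7, 13, 17, 19, 23}.
v=∞: -193154 < 0 and -91 < 0  ⇒  (a,b)_∞ = -1.
v=17: a=17^1·(≡14), b=17^0·(≡12) mod 17; (14|17)=-1, (12|17)=-1; (−1)^{1·0·8}·(-1)^0·(-1)^1 = -1.
v=23: a=23^1·(≡10), b=23^0·(≡4) mod 23; (10|23)=-1, (4|23)=+1; (−1)^{1·0·11}·(-1)^0·(+1)^1 = +1.
v=7: a=7^4·(≡2), b=7^1·(≡1) mod 7; (2|7)=+1, (1|7)=+1; (−1)^{4·1·3}·(+1)^1·(+1)^4 = +1.
v=13: a=13^5·(≡10), b=13^3·(≡5) mod 13; (10|13)=+1, (5|13)=-1; (−1)^{5·3·6}·(+1)^3·(-1)^5 = -1.
v=19: a=19^1·(≡2), b=19^0·(≡7) mod 19; (2|19)=-1, (7|19)=+1; (−1)^{1·0·9}·(-1)^0·(+1)^1 = +1.
v=2: v_2(a)=-3, v_2(b)=-2; units ≡ 7, 5 (mod 8); ε·ε+αω+βω = 1·0+-3·1+-2·0 ≡ 1  ⇒  (a,b)_2 = -1.
v=5: a=5^6·(≡1), b=5^2·(≡4) mod 5; (1|5)=+1, (4|5)=+1; (−1)^{6·2·2}·(+1)^2·(+1)^6 = +1.
|Ram(-193154, -91)| = 4, even; anisotropic at {2, 13, 17, ∞}.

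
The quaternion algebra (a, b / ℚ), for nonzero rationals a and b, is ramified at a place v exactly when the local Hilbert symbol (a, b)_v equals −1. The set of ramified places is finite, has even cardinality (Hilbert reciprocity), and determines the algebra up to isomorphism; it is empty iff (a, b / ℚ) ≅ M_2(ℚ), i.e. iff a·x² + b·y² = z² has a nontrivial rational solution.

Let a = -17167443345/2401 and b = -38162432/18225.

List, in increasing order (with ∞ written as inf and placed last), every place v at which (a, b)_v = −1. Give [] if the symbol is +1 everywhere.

Mod squares: a ≡ -145, b ≡ -77. Check v ∈ {∞, 2, 3, 5, 7, 11, 13, 29, 31}.
v=∞: -145 < 0 and -77 < 0  ⇒  (a,b)_∞ = -1.
v=5: a=5^1·(≡1), b=5^-2·(≡2) mod 5; (1|5)=+1, (2|5)=-1; (−1)^{1·-2·2}·(+1)^-2·(-1)^1 = -1.
v=29: a=29^1·(≡1), b=29^0·(≡18) mod 29; (1|29)=+1, (18|29)=-1; (−1)^{1·0·14}·(+1)^0·(-1)^1 = -1.
v=11: a=11^0·(≡1), b=11^3·(≡3) mod 11; (1|11)=+1, (3|11)=+1; (−1)^{0·3·5}·(+1)^3·(+1)^0 = +1.
v=3: a=3^6·(≡2), b=3^-6·(≡1) mod 3; (2|3)=-1, (1|3)=+1; (−1)^{6·-6·1}·(-1)^-6·(+1)^6 = +1.
v=2: v_2(a)=0, v_2(b)=12; units ≡ 7, 3 (mod 8); ε·ε+αω+βω = 1·1+0·1+12·0 ≡ 1  ⇒  (a,b)_2 = -1.
v=7: a=7^-4·(≡4), b=7^1·(≡5) mod 7; (4|7)=+1, (5|7)=-1; (−1)^{-4·1·3}·(+1)^1·(-1)^-4 = +1.
v=31: a=31^2·(≡5), b=31^0·(≡2) mod 31; (5|31)=+1, (2|31)=+1; (−1)^{2·0·15}·(+1)^0·(+1)^2 = +1.
v=13: a=13^2·(≡6), b=13^0·(≡9) mod 13; (6|13)=-1, (9|13)=+1; (−1)^{2·0·6}·(-1)^0·(+1)^2 = +1.
|Ram(-145, -77)| = 4, even; anisotropic at {2, 5, 29, ∞}.

[2, 5, 29, inf]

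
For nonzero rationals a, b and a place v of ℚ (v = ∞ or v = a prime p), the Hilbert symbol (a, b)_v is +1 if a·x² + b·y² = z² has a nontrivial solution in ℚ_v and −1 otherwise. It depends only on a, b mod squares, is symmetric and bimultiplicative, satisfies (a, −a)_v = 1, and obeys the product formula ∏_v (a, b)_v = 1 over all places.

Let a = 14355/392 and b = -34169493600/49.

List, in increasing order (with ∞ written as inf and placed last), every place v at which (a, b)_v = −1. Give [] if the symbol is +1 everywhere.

Mod squares: a ≡ 3190, b ≡ -1254. Check v ∈ {∞, 2, 3, 5, 7, 11, 19, 29}.
v=7: a=7^-2·(≡5), b=7^-2·(≡3) mod 7; (5|7)=-1, (3|7)=-1; (−1)^{-2·-2·3}·(-1)^-2·(-1)^-2 = +1.
v=19: a=19^0·(≡4), b=19^1·(≡2) mod 19; (4|19)=+1, (2|19)=-1; (−1)^{0·1·9}·(+1)^1·(-1)^0 = +1.
v=∞: 3190 > 0 and -1254 < 0  ⇒  (a,b)_∞ = +1.
v=29: a=29^1·(≡4), b=29^2·(≡28) mod 29; (4|29)=+1, (28|29)=+1; (−1)^{1·2·14}·(+1)^2·(+1)^1 = +1.
v=11: a=11^1·(≡1), b=11^1·(≡2) mod 11; (1|11)=+1, (2|11)=-1; (−1)^{1·1·5}·(+1)^1·(-1)^1 = +1.
v=3: a=3^2·(≡1), b=3^5·(≡2) mod 3; (1|3)=+1, (2|3)=-1; (−1)^{2·5·1}·(+1)^5·(-1)^2 = +1.
v=5: a=5^1·(≡3), b=5^2·(≡4) mod 5; (3|5)=-1, (4|5)=+1; (−1)^{1·2·2}·(-1)^2·(+1)^1 = +1.
v=2: v_2(a)=-3, v_2(b)=5; units ≡ 3, 5 (mod 8); ε·ε+αω+βω = 1·0+-3·1+5·1 ≡ 0  ⇒  (a,b)_2 = +1.
Ram(a, b) = ∅: the form 3190·x² + -1254·y² − z² is isotropic over every ℚ_v, so by Hasse–Minkowski it is isotropic over ℚ.

[]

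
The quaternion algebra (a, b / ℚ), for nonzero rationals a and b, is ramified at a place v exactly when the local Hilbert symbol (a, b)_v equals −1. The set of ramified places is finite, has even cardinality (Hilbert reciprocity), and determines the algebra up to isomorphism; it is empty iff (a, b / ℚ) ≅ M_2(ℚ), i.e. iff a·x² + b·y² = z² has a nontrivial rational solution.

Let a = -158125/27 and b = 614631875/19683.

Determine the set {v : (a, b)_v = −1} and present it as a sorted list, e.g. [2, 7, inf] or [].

Mod squares: a ≡ -759, b ≡ 33. Check v ∈ {∞, 2, 3, 5, 11, 13, 23}.
v=23: a=23^1·(≡12), b=23^2·(≡17) mod 23; (12|23)=+1, (17|23)=-1; (−1)^{1·2·11}·(+1)^2·(-1)^1 = -1.
v=∞: -759 < 0 and 33 > 0  ⇒  (a,b)_∞ = +1.
v=2: v_2(a)=0, v_2(b)=0; units ≡ 1, 1 (mod 8); ε·ε+αω+βω = 0·0+0·0+0·0 ≡ 0  ⇒  (a,b)_2 = +1.
v=3: a=3^-3·(≡2), b=3^-9·(≡2) mod 3; (2|3)=-1, (2|3)=-1; (−1)^{-3·-9·1}·(-1)^-9·(-1)^-3 = -1.
v=13: a=13^0·(≡7), b=13^2·(≡8) mod 13; (7|13)=-1, (8|13)=-1; (−1)^{0·2·6}·(-1)^2·(-1)^0 = +1.
v=11: a=11^1·(≡7), b=11^1·(≡9) mod 11; (7|11)=-1, (9|11)=+1; (−1)^{1·1·5}·(-1)^1·(+1)^1 = +1.
v=5: a=5^4·(≡1), b=5^4·(≡2) mod 5; (1|5)=+1, (2|5)=-1; (−1)^{4·4·2}·(+1)^4·(-1)^4 = +1.
Ram(-759, 33) = {3, 23}; no ℚ_3-point on the conic.

[3, 23]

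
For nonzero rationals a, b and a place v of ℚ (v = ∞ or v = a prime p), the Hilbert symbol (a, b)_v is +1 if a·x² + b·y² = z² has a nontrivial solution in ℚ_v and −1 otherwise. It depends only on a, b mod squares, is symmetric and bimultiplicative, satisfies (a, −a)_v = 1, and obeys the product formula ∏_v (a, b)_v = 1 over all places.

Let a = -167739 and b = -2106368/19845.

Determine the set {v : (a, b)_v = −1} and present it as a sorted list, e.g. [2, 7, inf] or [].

Mod squares: a ≡ -167739, b ≡ -85. Check v ∈ {∞, 2, 3, 5, 7, 11, 13, 17, 23}.
v=∞: -167739 < 0 and -85 < 0  ⇒  (a,b)_∞ = -1.
v=23: a=23^1·(≡21), b=23^0·(≡7) mod 23; (21|23)=-1, (7|23)=-1; (−1)^{1·0·11}·(-1)^0·(-1)^1 = -1.
v=17: a=17^1·(≡10), b=17^1·(≡10) mod 17; (10|17)=-1, (10|17)=-1; (−1)^{1·1·8}·(-1)^1·(-1)^1 = +1.
v=5: a=5^0·(≡1), b=5^-1·(≡3) mod 5; (1|5)=+1, (3|5)=-1; (−1)^{0·-1·2}·(+1)^-1·(-1)^0 = +1.
v=2: v_2(a)=0, v_2(b)=10; units ≡ 5, 3 (mod 8); ε·ε+αω+βω = 0·1+0·1+10·1 ≡ 0  ⇒  (a,b)_2 = +1.
v=3: a=3^1·(≡1), b=3^-4·(≡2) mod 3; (1|3)=+1, (2|3)=-1; (−1)^{1·-4·1}·(+1)^-4·(-1)^1 = -1.
v=11: a=11^1·(≡8), b=11^2·(≡5) mod 11; (8|11)=-1, (5|11)=+1; (−1)^{1·2·5}·(-1)^2·(+1)^1 = +1.
v=7: a=7^0·(≡2), b=7^-2·(≡5) mod 7; (2|7)=+1, (5|7)=-1; (−1)^{0·-2·3}·(+1)^-2·(-1)^0 = +1.
v=13: a=13^1·(≡6), b=13^0·(≡5) mod 13; (6|13)=-1, (5|13)=-1; (−1)^{1·0·6}·(-1)^0·(-1)^1 = -1.
Ram(-167739, -85) = {3, 13, 23, ∞}; no ℚ_3-point on the conic.

[3, 13, 23, inf]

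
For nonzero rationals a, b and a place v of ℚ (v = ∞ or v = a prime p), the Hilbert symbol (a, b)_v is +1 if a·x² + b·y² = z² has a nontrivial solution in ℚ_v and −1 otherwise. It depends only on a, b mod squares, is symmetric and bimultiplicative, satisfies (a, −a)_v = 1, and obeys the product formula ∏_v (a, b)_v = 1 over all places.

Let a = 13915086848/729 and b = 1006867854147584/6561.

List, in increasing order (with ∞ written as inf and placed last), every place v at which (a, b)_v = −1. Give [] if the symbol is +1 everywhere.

Mod squares: a ≡ 38, b ≡ 5681. Check v ∈ {∞, 2, 3, 11, 13, 19, 23}.
v=∞: 38 > 0 and 5681 > 0  ⇒  (a,b)_∞ = +1.
v=3: a=3^-6·(≡2), b=3^-8·(≡2) mod 3; (2|3)=-1, (2|3)=-1; (−1)^{-6·-8·1}·(-1)^-8·(-1)^-6 = +1.
v=2: v_2(a)=13, v_2(b)=14; units ≡ 3, 1 (mod 8); ε·ε+αω+βω = 1·0+13·0+14·1 ≡ 0  ⇒  (a,b)_2 = +1.
v=11: a=11^0·(≡1), b=11^2·(≡9) mod 11; (1|11)=+1, (9|11)=+1; (−1)^{0·2·5}·(+1)^2·(+1)^0 = +1.
v=13: a=13^2·(≡4), b=13^3·(≡11) mod 13; (4|13)=+1, (11|13)=-1; (−1)^{2·3·6}·(+1)^3·(-1)^2 = +1.
v=19: a=19^1·(≡8), b=19^1·(≡18) mod 19; (8|19)=-1, (18|19)=-1; (−1)^{1·1·9}·(-1)^1·(-1)^1 = -1.
v=23: a=23^2·(≡15), b=23^3·(≡7) mod 23; (15|23)=-1, (7|23)=-1; (−1)^{2·3·11}·(-1)^3·(-1)^2 = -1.
(38, 5681 / ℚ) ramifies at {19, 23}: a division algebra.

[19, 23]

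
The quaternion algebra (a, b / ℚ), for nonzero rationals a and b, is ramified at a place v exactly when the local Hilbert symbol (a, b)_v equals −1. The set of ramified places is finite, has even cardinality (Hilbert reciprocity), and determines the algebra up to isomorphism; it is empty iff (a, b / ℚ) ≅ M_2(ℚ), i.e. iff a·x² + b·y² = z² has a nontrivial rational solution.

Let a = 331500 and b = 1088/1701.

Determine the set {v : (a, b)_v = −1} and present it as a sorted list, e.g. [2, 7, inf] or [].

(a, b) ≡ (3315, 357) mod (ℚ^×)²; places V = {2, 3, 5, 7, 13, 17, ∞}.
(a,b)_17: α=1, u≡1; β=1, v≡13 (mod 17); (1|17)=+1, (13|17)=+1; sign (−1)^0·+1^1·+1^1 = +1.
(a,b)_∞: sgn(3315)=+, sgn(357)=+, so +1.
(a,b)_2: α=2, β=6; u≡3, v≡5 (mod 8); ε(u)ε(v)=1·0, αω(v)=2·1, βω(u)=6·1; sum ≡ 0  ⇒  +1.
(a,b)_7: α=0, u≡1; β=-1, v≡2 (mod 7); (1|7)=+1, (2|7)=+1; sign (−1)^0·+1^-1·+1^0 = +1.
(a,b)_3: α=1, u≡1; β=-5, v≡2 (mod 3); (1|3)=+1, (2|3)=-1; sign (−1)^1·+1^-5·-1^1 = +1.
(a,b)_13: α=1, u≡7; β=0, v≡2 (mod 13); (7|13)=-1, (2|13)=-1; sign (−1)^0·-1^0·-1^1 = -1.
(a,b)_5: α=3, u≡2; β=0, v≡3 (mod 5); (2|5)=-1, (3|5)=-1; sign (−1)^0·-1^0·-1^3 = -1.
(3315, 357 / ℚ) ramifies at {5, 13}: a division algebra.

[5, 13]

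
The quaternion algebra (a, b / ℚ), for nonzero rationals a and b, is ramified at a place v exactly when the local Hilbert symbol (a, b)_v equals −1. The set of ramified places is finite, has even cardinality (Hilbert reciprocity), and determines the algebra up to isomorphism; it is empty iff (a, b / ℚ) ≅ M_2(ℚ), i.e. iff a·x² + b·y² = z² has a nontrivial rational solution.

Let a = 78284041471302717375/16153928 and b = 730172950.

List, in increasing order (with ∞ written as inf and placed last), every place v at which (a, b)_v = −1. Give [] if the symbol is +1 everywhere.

Mod squares: a ≡ 510, b ≡ 598. Check v ∈ {∞, 2, 3, 5, 7, 13, 17, 23, 29, 43}.
v=29: a=29^-2·(≡27), b=29^0·(≡17) mod 29; (27|29)=-1, (17|29)=-1; (−1)^{-2·0·14}·(-1)^0·(-1)^-2 = +1.
v=7: a=7^-4·(≡3), b=7^0·(≡3) mod 7; (3|7)=-1, (3|7)=-1; (−1)^{-4·0·3}·(-1)^0·(-1)^-4 = +1.
v=3: a=3^3·(≡2), b=3^0·(≡1) mod 3; (2|3)=-1, (1|3)=+1; (−1)^{3·0·1}·(-1)^0·(+1)^3 = +1.
v=5: a=5^3·(≡3), b=5^2·(≡3) mod 5; (3|5)=-1, (3|5)=-1; (−1)^{3·2·2}·(-1)^2·(-1)^3 = -1.
v=2: v_2(a)=-3, v_2(b)=1; units ≡ 7, 3 (mod 8); ε·ε+αω+βω = 1·1+-3·1+1·0 ≡ 0  ⇒  (a,b)_2 = +1.
v=∞: 510 > 0 and 598 > 0  ⇒  (a,b)_∞ = +1.
v=23: a=23^2·(≡4), b=23^1·(≡3) mod 23; (4|23)=+1, (3|23)=+1; (−1)^{2·1·11}·(+1)^1·(+1)^2 = +1.
v=17: a=17^3·(≡4), b=17^2·(≡10) mod 17; (4|17)=+1, (10|17)=-1; (−1)^{3·2·8}·(+1)^2·(-1)^3 = -1.
v=43: a=43^2·(≡18), b=43^0·(≡12) mod 43; (18|43)=-1, (12|43)=-1; (−1)^{2·0·21}·(-1)^0·(-1)^2 = +1.
v=13: a=13^6·(≡4), b=13^3·(≡5) mod 13; (4|13)=+1, (5|13)=-1; (−1)^{6·3·6}·(+1)^3·(-1)^6 = +1.
|Ram(510, 598)| = 2, even; anisotropic at {5, 17}.

[5, 17]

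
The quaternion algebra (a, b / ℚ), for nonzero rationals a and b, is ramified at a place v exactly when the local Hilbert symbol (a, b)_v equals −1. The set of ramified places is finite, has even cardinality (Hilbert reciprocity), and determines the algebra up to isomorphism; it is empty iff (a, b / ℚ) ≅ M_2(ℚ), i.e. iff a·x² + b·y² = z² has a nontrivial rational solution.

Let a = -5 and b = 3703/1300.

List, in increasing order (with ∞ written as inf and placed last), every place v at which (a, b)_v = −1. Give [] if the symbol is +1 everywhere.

[2, 13]

Mod squares: a ≡ -5, b ≡ 91. Check v ∈ {∞, 2, 5, 7, 13, 23}.
v=2: v_2(a)=0, v_2(b)=-2; units ≡ 3, 3 (mod 8); ε·ε+αω+βω = 1·1+0·1+-2·1 ≡ 1  ⇒  (a,b)_2 = -1.
v=∞: -5 < 0 and 91 > 0  ⇒  (a,b)_∞ = +1.
v=7: a=7^0·(≡2), b=7^1·(≡5) mod 7; (2|7)=+1, (5|7)=-1; (−1)^{0·1·3}·(+1)^1·(-1)^0 = +1.
v=23: a=23^0·(≡18), b=23^2·(≡14) mod 23; (18|23)=+1, (14|23)=-1; (−1)^{0·2·11}·(+1)^2·(-1)^0 = +1.
v=13: a=13^0·(≡8), b=13^-1·(≡7) mod 13; (8|13)=-1, (7|13)=-1; (−1)^{0·-1·6}·(-1)^-1·(-1)^0 = -1.
v=5: a=5^1·(≡4), b=5^-2·(≡4) mod 5; (4|5)=+1, (4|5)=+1; (−1)^{1·-2·2}·(+1)^-2·(+1)^1 = +1.
Ram(-5, 91) = {2, 13}; no ℚ_2-point on the conic.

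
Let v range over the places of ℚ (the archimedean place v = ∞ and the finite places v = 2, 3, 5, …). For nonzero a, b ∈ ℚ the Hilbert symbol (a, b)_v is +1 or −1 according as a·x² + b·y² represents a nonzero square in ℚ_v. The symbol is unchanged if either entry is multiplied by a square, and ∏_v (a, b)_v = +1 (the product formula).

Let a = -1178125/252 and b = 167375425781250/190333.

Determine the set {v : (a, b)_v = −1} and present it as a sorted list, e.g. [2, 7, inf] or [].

Mod squares: a ≡ -13195, b ≡ 81770. Check v ∈ {∞, 2, 3, 5, 7, 11, 13, 17, 29, 37}.
v=2: v_2(a)=-2, v_2(b)=1; units ≡ 5, 5 (mod 8); ε·ε+αω+βω = 0·0+-2·1+1·1 ≡ 1  ⇒  (a,b)_2 = -1.
v=∞: -13195 < 0 and 81770 > 0  ⇒  (a,b)_∞ = +1.
v=13: a=13^1·(≡10), b=13^-1·(≡8) mod 13; (10|13)=+1, (8|13)=-1; (−1)^{1·-1·6}·(+1)^-1·(-1)^1 = -1.
v=37: a=37^0·(≡17), b=37^1·(≡30) mod 37; (17|37)=-1, (30|37)=+1; (−1)^{0·1·18}·(-1)^1·(+1)^0 = -1.
v=17: a=17^0·(≡14), b=17^1·(≡8) mod 17; (14|17)=-1, (8|17)=+1; (−1)^{0·1·8}·(-1)^1·(+1)^0 = -1.
v=29: a=29^1·(≡6), b=29^2·(≡14) mod 29; (6|29)=+1, (14|29)=-1; (−1)^{1·2·14}·(+1)^2·(-1)^1 = -1.
v=5: a=5^5·(≡4), b=5^9·(≡1) mod 5; (4|5)=+1, (1|5)=+1; (−1)^{5·9·2}·(+1)^9·(+1)^5 = +1.
v=3: a=3^-2·(≡2), b=3^4·(≡2) mod 3; (2|3)=-1, (2|3)=-1; (−1)^{-2·4·1}·(-1)^4·(-1)^-2 = +1.
v=7: a=7^-1·(≡3), b=7^0·(≡5) mod 7; (3|7)=-1, (5|7)=-1; (−1)^{-1·0·3}·(-1)^0·(-1)^-1 = -1.
v=11: a=11^0·(≡3), b=11^-4·(≡8) mod 11; (3|11)=+1, (8|11)=-1; (−1)^{0·-4·5}·(+1)^-4·(-1)^0 = +1.
(-13195, 81770 / ℚ) ramifies at {2, 7, 13, 17, 29, 37}: a division algebra.

[2, 7, 13, 17, 29, 37]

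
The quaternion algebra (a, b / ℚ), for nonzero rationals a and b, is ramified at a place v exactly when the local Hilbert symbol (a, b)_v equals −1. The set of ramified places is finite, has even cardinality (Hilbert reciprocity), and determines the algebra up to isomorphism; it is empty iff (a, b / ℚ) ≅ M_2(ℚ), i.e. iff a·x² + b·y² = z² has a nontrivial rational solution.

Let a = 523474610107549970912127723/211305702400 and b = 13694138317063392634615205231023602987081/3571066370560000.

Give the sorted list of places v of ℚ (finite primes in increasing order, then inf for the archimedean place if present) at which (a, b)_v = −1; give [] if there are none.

Mod squares: a ≡ 667, b ≡ 139449. Check v ∈ {∞, 2, 3, 5, 11, 13, 17, 23, 29, 37, 43, 47}.
v=2: v_2(a)=-10, v_2(b)=-12; units ≡ 3, 1 (mod 8); ε·ε+αω+βω = 1·0+-10·0+-12·1 ≡ 0  ⇒  (a,b)_2 = +1.
v=11: a=11^6·(≡6), b=11^6·(≡8) mod 11; (6|11)=-1, (8|11)=-1; (−1)^{6·6·5}·(-1)^6·(-1)^6 = +1.
v=23: a=23^3·(≡6), b=23^5·(≡14) mod 23; (6|23)=+1, (14|23)=-1; (−1)^{3·5·11}·(+1)^5·(-1)^3 = +1.
v=3: a=3^4·(≡1), b=3^3·(≡1) mod 3; (1|3)=+1, (1|3)=+1; (−1)^{4·3·1}·(+1)^3·(+1)^4 = +1.
v=5: a=5^-2·(≡3), b=5^-4·(≡1) mod 5; (3|5)=-1, (1|5)=+1; (−1)^{-2·-4·2}·(-1)^-4·(+1)^-2 = +1.
v=47: a=47^2·(≡14), b=47^3·(≡1) mod 47; (14|47)=+1, (1|47)=+1; (−1)^{2·3·23}·(+1)^3·(+1)^2 = +1.
v=29: a=29^1·(≡4), b=29^2·(≡18) mod 29; (4|29)=+1, (18|29)=-1; (−1)^{1·2·14}·(+1)^2·(-1)^1 = -1.
v=13: a=13^-4·(≡3), b=13^-6·(≡8) mod 13; (3|13)=+1, (8|13)=-1; (−1)^{-4·-6·6}·(+1)^-6·(-1)^-4 = +1.
v=37: a=37^2·(≡7), b=37^4·(≡33) mod 37; (7|37)=+1, (33|37)=+1; (−1)^{2·4·18}·(+1)^4·(+1)^2 = +1.
v=17: a=17^-2·(≡13), b=17^-2·(≡4) mod 17; (13|17)=+1, (4|17)=+1; (−1)^{-2·-2·8}·(+1)^-2·(+1)^-2 = +1.
v=43: a=43^4·(≡8), b=43^7·(≡30) mod 43; (8|43)=-1, (30|43)=-1; (−1)^{4·7·21}·(-1)^7·(-1)^4 = -1.
v=∞: 667 > 0 and 139449 > 0  ⇒  (a,b)_∞ = +1.
Ram(667, 139449) = {29, 43}; no ℚ_29-point on the conic.

[29, 43]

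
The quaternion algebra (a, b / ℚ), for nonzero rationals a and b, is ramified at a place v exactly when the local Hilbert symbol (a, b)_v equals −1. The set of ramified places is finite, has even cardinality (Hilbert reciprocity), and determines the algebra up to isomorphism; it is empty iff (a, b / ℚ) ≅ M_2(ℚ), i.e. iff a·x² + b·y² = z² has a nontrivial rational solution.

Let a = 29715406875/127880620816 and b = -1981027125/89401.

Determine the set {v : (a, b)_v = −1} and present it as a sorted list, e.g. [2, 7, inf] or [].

Mod squares: a ≡ 11, b ≡ -165. Check v ∈ {∞, 2, 3, 5, 7, 11, 13, 23}.
v=23: a=23^-4·(≡21), b=23^-2·(≡14) mod 23; (21|23)=-1, (14|23)=-1; (−1)^{-4·-2·11}·(-1)^-2·(-1)^-4 = +1.
v=11: a=11^3·(≡1), b=11^3·(≡6) mod 11; (1|11)=+1, (6|11)=-1; (−1)^{3·3·5}·(+1)^3·(-1)^3 = +1.
v=3: a=3^6·(≡2), b=3^5·(≡2) mod 3; (2|3)=-1, (2|3)=-1; (−1)^{6·5·1}·(-1)^5·(-1)^6 = -1.
v=2: v_2(a)=-4, v_2(b)=0; units ≡ 3, 3 (mod 8); ε·ε+αω+βω = 1·1+-4·1+0·1 ≡ 1  ⇒  (a,b)_2 = -1.
v=∞: 11 > 0 and -165 < 0  ⇒  (a,b)_∞ = +1.
v=7: a=7^2·(≡4), b=7^2·(≡3) mod 7; (4|7)=+1, (3|7)=-1; (−1)^{2·2·3}·(+1)^2·(-1)^2 = +1.
v=13: a=13^-4·(≡7), b=13^-2·(≡3) mod 13; (7|13)=-1, (3|13)=+1; (−1)^{-4·-2·6}·(-1)^-2·(+1)^-4 = +1.
v=5: a=5^4·(≡1), b=5^3·(≡3) mod 5; (1|5)=+1, (3|5)=-1; (−1)^{4·3·2}·(+1)^3·(-1)^4 = +1.
|Ram(11, -165)| = 2, even; anisotropic at {2, 3}.

[2, 3]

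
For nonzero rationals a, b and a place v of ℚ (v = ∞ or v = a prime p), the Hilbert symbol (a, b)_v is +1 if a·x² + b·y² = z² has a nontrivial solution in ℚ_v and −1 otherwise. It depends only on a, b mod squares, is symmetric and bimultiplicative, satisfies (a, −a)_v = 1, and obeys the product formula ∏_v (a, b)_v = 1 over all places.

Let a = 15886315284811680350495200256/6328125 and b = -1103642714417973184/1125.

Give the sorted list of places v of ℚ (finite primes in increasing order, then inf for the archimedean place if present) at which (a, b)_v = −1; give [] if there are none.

[7, 29, 41, 47]

(a, b) ≡ (1955905, -435975995) mod (ℚ^×)²; places V = {2, 3, 5, 7, 13, 19, 29, 37, 41, 47, ∞}.
(a,b)_37: α=2, u≡10; β=1, v≡27 (mod 37); (10|37)=+1, (27|37)=+1; sign (−1)^0·+1^1·+1^2 = +1.
(a,b)_7: α=11, u≡6; β=7, v≡3 (mod 7); (6|7)=-1, (3|7)=-1; sign (−1)^1·-1^7·-1^11 = -1.
(a,b)_5: α=-7, u≡1; β=-3, v≡4 (mod 5); (1|5)=+1, (4|5)=+1; sign (−1)^0·+1^-3·+1^-7 = +1.
(a,b)_∞: sgn(1955905)=+, sgn(-435975995)=−, so +1.
(a,b)_47: α=1, u≡39; β=1, v≡41 (mod 47); (39|47)=-1, (41|47)=-1; sign (−1)^1·-1^1·-1^1 = -1.
(a,b)_2: α=10, β=6; u≡1, v≡5 (mod 8); ε(u)ε(v)=0·0, αω(v)=10·1, βω(u)=6·0; sum ≡ 0  ⇒  +1.
(a,b)_13: α=2, u≡4; β=1, v≡8 (mod 13); (4|13)=+1, (8|13)=-1; sign (−1)^0·+1^1·-1^2 = +1.
(a,b)_29: α=1, u≡16; β=1, v≡15 (mod 29); (16|29)=+1, (15|29)=-1; sign (−1)^0·+1^1·-1^1 = -1.
(a,b)_3: α=-4, u≡1; β=-2, v≡1 (mod 3); (1|3)=+1, (1|3)=+1; sign (−1)^0·+1^-2·+1^-4 = +1.
(a,b)_19: α=2, u≡16; β=1, v≡11 (mod 19); (16|19)=+1, (11|19)=+1; sign (−1)^0·+1^1·+1^2 = +1.
(a,b)_41: α=3, u≡12; β=2, v≡17 (mod 41); (12|41)=-1, (17|41)=-1; sign (−1)^0·-1^2·-1^3 = -1.
|Ram(1955905, -435975995)| = 4, even; anisotropic at {7, 29, 41, 47}.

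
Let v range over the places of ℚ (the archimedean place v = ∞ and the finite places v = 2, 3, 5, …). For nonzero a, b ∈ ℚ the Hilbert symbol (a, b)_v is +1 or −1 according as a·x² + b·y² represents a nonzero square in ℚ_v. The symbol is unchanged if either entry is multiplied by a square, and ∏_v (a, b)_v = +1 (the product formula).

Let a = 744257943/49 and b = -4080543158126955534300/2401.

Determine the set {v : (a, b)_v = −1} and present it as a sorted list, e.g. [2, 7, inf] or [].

[11, 13]

(a, b) ≡ (286143, -663) mod (ℚ^×)²; places V = {2, 3, 5, 7, 11, 13, 17, 23, 29, ∞}.
(a,b)_23: α=1, u≡14; β=2, v≡12 (mod 23); (14|23)=-1, (12|23)=+1; sign (−1)^0·-1^2·+1^1 = +1.
(a,b)_2: α=0, β=2; u≡7, v≡1 (mod 8); ε(u)ε(v)=1·0, αω(v)=0·0, βω(u)=2·0; sum ≡ 0  ⇒  +1.
(a,b)_5: α=0, u≡2; β=2, v≡3 (mod 5); (2|5)=-1, (3|5)=-1; sign (−1)^0·-1^2·-1^0 = +1.
(a,b)_29: α=1, u≡7; β=2, v≡6 (mod 29); (7|29)=+1, (6|29)=+1; sign (−1)^0·+1^2·+1^1 = +1.
(a,b)_11: α=1, u≡9; β=2, v≡6 (mod 11); (9|11)=+1, (6|11)=-1; sign (−1)^0·+1^2·-1^1 = -1.
(a,b)_3: α=3, u≡2; β=5, v≡1 (mod 3); (2|3)=-1, (1|3)=+1; sign (−1)^1·-1^5·+1^3 = +1.
(a,b)_∞: sgn(286143)=+, sgn(-663)=−, so +1.
(a,b)_17: α=2, u≡13; β=5, v≡14 (mod 17); (13|17)=+1, (14|17)=-1; sign (−1)^0·+1^5·-1^2 = +1.
(a,b)_7: α=-2, u≡2; β=-4, v≡1 (mod 7); (2|7)=+1, (1|7)=+1; sign (−1)^0·+1^-4·+1^-2 = +1.
(a,b)_13: α=1, u≡8; β=3, v≡12 (mod 13); (8|13)=-1, (12|13)=+1; sign (−1)^0·-1^3·+1^1 = -1.
Ram(286143, -663) = {11, 13}; no ℚ_11-point on the conic.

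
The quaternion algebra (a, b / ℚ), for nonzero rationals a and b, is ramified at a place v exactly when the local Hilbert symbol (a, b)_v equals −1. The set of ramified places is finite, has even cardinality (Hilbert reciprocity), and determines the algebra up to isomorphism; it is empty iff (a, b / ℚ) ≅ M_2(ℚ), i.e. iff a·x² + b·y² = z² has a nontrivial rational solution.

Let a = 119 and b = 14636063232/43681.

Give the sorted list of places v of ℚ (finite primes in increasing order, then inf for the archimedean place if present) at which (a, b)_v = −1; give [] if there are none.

(a, b) ≡ (119, 129642) mod (ℚ^×)²; places V = {2, 3, 7, 11, 17, 19, 31, 41, ∞}.
(a,b)_17: α=1, u≡7; β=1, v≡3 (mod 17); (7|17)=-1, (3|17)=-1; sign (−1)^0·-1^1·-1^1 = +1.
(a,b)_7: α=1, u≡3; β=2, v≡2 (mod 7); (3|7)=-1, (2|7)=+1; sign (−1)^0·-1^2·+1^1 = +1.
(a,b)_3: α=0, u≡2; β=3, v≡2 (mod 3); (2|3)=-1, (2|3)=-1; sign (−1)^0·-1^3·-1^0 = -1.
(a,b)_11: α=0, u≡9; β=-2, v≡6 (mod 11); (9|11)=+1, (6|11)=-1; sign (−1)^0·+1^-2·-1^0 = +1.
(a,b)_41: α=0, u≡37; β=1, v≡20 (mod 41); (37|41)=+1, (20|41)=+1; sign (−1)^0·+1^1·+1^0 = +1.
(a,b)_31: α=0, u≡26; β=1, v≡9 (mod 31); (26|31)=-1, (9|31)=+1; sign (−1)^0·-1^1·+1^0 = -1.
(a,b)_19: α=0, u≡5; β=-2, v≡4 (mod 19); (5|19)=+1, (4|19)=+1; sign (−1)^0·+1^-2·+1^0 = +1.
(a,b)_2: α=0, β=9; u≡7, v≡5 (mod 8); ε(u)ε(v)=1·0, αω(v)=0·1, βω(u)=9·0; sum ≡ 0  ⇒  +1.
(a,b)_∞: sgn(119)=+, sgn(129642)=+, so +1.
|Ram(119, 129642)| = 2, even; anisotropic at {3, 31}.

[3, 31]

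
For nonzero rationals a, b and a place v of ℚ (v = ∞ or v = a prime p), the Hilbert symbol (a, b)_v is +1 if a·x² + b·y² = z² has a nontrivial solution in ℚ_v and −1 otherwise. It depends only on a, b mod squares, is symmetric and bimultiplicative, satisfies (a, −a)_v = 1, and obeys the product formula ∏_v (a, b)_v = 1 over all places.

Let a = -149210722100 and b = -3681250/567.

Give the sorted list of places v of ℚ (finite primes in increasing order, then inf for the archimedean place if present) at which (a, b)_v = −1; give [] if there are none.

[2, 17, 19, inf]

Mod squares: a ≡ -4301, b ≡ -41230. Check v ∈ {∞, 2, 3, 5, 7, 11, 17, 19, 23, 31}.
v=∞: -4301 < 0 and -41230 < 0  ⇒  (a,b)_∞ = -1.
v=17: a=17^1·(≡9), b=17^0·(≡11) mod 17; (9|17)=+1, (11|17)=-1; (−1)^{1·0·8}·(+1)^0·(-1)^1 = -1.
v=7: a=7^0·(≡1), b=7^-1·(≡2) mod 7; (1|7)=+1, (2|7)=+1; (−1)^{0·-1·3}·(+1)^-1·(+1)^0 = +1.
v=31: a=31^2·(≡4), b=31^1·(≡15) mod 31; (4|31)=+1, (15|31)=-1; (−1)^{2·1·15}·(+1)^1·(-1)^2 = +1.
v=23: a=23^1·(≡11), b=23^0·(≡1) mod 23; (11|23)=-1, (1|23)=+1; (−1)^{1·0·11}·(-1)^0·(+1)^1 = +1.
v=5: a=5^2·(≡1), b=5^5·(≡1) mod 5; (1|5)=+1, (1|5)=+1; (−1)^{2·5·2}·(+1)^5·(+1)^2 = +1.
v=19: a=19^2·(≡14), b=19^1·(≡15) mod 19; (14|19)=-1, (15|19)=-1; (−1)^{2·1·9}·(-1)^1·(-1)^2 = -1.
v=11: a=11^1·(≡4), b=11^0·(≡9) mod 11; (4|11)=+1, (9|11)=+1; (−1)^{1·0·5}·(+1)^0·(+1)^1 = +1.
v=3: a=3^0·(≡1), b=3^-4·(≡2) mod 3; (1|3)=+1, (2|3)=-1; (−1)^{0·-4·1}·(+1)^-4·(-1)^0 = +1.
v=2: v_2(a)=2, v_2(b)=1; units ≡ 3, 1 (mod 8); ε·ε+αω+βω = 1·0+2·0+1·1 ≡ 1  ⇒  (a,b)_2 = -1.
Ram(-4301, -41230) = {2, 17, 19, ∞}; no ℚ_2-point on the conic.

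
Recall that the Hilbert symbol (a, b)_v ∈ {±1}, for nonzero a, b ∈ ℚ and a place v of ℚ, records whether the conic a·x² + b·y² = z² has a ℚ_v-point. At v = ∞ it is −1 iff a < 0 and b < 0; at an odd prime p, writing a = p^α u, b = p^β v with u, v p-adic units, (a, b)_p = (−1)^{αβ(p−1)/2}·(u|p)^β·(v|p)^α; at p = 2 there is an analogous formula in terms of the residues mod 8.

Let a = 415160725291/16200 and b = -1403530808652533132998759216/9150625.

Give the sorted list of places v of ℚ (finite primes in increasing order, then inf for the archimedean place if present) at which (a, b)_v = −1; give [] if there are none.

(a, b) ≡ (29071862, -14535931) mod (ℚ^×)²; places V = {2, 3, 5, 11, 13, 19, 23, 29, 31, 37, ∞}.
(a,b)_23: α=1, u≡1; β=3, v≡15 (mod 23); (1|23)=+1, (15|23)=-1; sign (−1)^1·+1^3·-1^1 = +1.
(a,b)_29: α=1, u≡9; β=3, v≡2 (mod 29); (9|29)=+1, (2|29)=-1; sign (−1)^0·+1^3·-1^1 = -1.
(a,b)_5: α=-2, u≡2; β=-4, v≡4 (mod 5); (2|5)=-1, (4|5)=+1; sign (−1)^0·-1^-4·+1^-2 = +1.
(a,b)_∞: sgn(29071862)=+, sgn(-14535931)=−, so +1.
(a,b)_2: α=-3, β=4; u≡3, v≡5 (mod 8); ε(u)ε(v)=1·0, αω(v)=-3·1, βω(u)=4·1; sum ≡ 1  ⇒  -1.
(a,b)_37: α=1, u≡17; β=3, v≡21 (mod 37); (17|37)=-1, (21|37)=+1; sign (−1)^0·-1^3·+1^1 = -1.
(a,b)_19: α=1, u≡11; β=3, v≡6 (mod 19); (11|19)=+1, (6|19)=+1; sign (−1)^1·+1^3·+1^1 = -1.
(a,b)_11: α=0, u≡6; β=-4, v≡2 (mod 11); (6|11)=-1, (2|11)=-1; sign (−1)^0·-1^-4·-1^0 = +1.
(a,b)_13: α=4, u≡10; β=4, v≡8 (mod 13); (10|13)=+1, (8|13)=-1; sign (−1)^0·+1^4·-1^4 = +1.
(a,b)_31: α=1, u≡11; β=3, v≡7 (mod 31); (11|31)=-1, (7|31)=+1; sign (−1)^1·-1^3·+1^1 = +1.
(a,b)_3: α=-4, u≡2; β=0, v≡2 (mod 3); (2|3)=-1, (2|3)=-1; sign (−1)^0·-1^0·-1^-4 = +1.
|Ram(29071862, -14535931)| = 4, even; anisotropic at {2, 19, 29, 37}.

[2, 19, 29, 37]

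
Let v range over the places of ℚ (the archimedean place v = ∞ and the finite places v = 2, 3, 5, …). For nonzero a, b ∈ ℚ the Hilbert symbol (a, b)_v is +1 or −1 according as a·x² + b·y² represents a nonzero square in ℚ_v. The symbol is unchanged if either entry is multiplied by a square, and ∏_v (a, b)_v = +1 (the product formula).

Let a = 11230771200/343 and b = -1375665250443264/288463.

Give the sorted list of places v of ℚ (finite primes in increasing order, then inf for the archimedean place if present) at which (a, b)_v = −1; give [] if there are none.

Mod squares: a ≡ 10626, b ≡ -7470078. Check v ∈ {∞, 2, 3, 5, 7, 11, 17, 19, 23, 29, 37}.
v=37: a=37^0·(≡25), b=37^1·(≡18) mod 37; (25|37)=+1, (18|37)=-1; (−1)^{0·1·18}·(+1)^1·(-1)^0 = +1.
v=23: a=23^1·(≡8), b=23^1·(≡10) mod 23; (8|23)=+1, (10|23)=-1; (−1)^{1·1·11}·(+1)^1·(-1)^1 = +1.
v=7: a=7^-3·(≡5), b=7^-3·(≡3) mod 7; (5|7)=-1, (3|7)=-1; (−1)^{-3·-3·3}·(-1)^-3·(-1)^-3 = -1.
v=17: a=17^2·(≡8), b=17^2·(≡14) mod 17; (8|17)=+1, (14|17)=-1; (−1)^{2·2·8}·(+1)^2·(-1)^2 = +1.
v=5: a=5^2·(≡1), b=5^0·(≡2) mod 5; (1|5)=+1, (2|5)=-1; (−1)^{2·0·2}·(+1)^0·(-1)^2 = +1.
v=11: a=11^1·(≡5), b=11^3·(≡1) mod 11; (5|11)=+1, (1|11)=+1; (−1)^{1·3·5}·(+1)^3·(+1)^1 = -1.
v=2: v_2(a)=11, v_2(b)=13; units ≡ 1, 1 (mod 8); ε·ε+αω+βω = 0·0+11·0+13·0 ≡ 0  ⇒  (a,b)_2 = +1.
v=29: a=29^0·(≡15), b=29^-2·(≡27) mod 29; (15|29)=-1, (27|29)=-1; (−1)^{0·-2·14}·(-1)^-2·(-1)^0 = +1.
v=3: a=3^1·(≡2), b=3^3·(≡1) mod 3; (2|3)=-1, (1|3)=+1; (−1)^{1·3·1}·(-1)^3·(+1)^1 = +1.
v=19: a=19^0·(≡1), b=19^1·(≡16) mod 19; (1|19)=+1, (16|19)=+1; (−1)^{0·1·9}·(+1)^1·(+1)^0 = +1.
v=∞: 10626 > 0 and -7470078 < 0  ⇒  (a,b)_∞ = +1.
(10626, -7470078 / ℚ) ramifies at {7, 11}: a division algebra.

[7, 11]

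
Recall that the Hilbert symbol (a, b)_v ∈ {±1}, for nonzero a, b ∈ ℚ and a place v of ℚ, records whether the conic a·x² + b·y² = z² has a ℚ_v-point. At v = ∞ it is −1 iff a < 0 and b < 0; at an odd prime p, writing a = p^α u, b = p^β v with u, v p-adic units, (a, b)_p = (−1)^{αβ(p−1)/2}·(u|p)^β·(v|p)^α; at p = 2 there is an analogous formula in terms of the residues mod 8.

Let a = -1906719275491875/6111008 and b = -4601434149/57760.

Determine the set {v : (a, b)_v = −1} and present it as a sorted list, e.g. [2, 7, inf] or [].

[2, 13, 17, inf]

(a, b) ≡ (-6, -2210) mod (ℚ^×)²; places V = {2, 3, 5, 13, 17, 19, 23, ∞}.
(a,b)_17: α=2, u≡7; β=1, v≡7 (mod 17); (7|17)=-1, (7|17)=-1; sign (−1)^0·-1^1·-1^2 = -1.
(a,b)_23: α=-2, u≡11; β=0, v≡22 (mod 23); (11|23)=-1, (22|23)=-1; sign (−1)^0·-1^0·-1^-2 = +1.
(a,b)_2: α=-5, β=-5; u≡5, v≡7 (mod 8); ε(u)ε(v)=0·1, αω(v)=-5·0, βω(u)=-5·1; sum ≡ 1  ⇒  -1.
(a,b)_∞: sgn(-6)=−, sgn(-2210)=−, so -1.
(a,b)_19: α=-2, u≡14; β=-2, v≡15 (mod 19); (14|19)=-1, (15|19)=-1; sign (−1)^0·-1^-2·-1^-2 = +1.
(a,b)_13: α=6, u≡8; β=5, v≡9 (mod 13); (8|13)=-1, (9|13)=+1; sign (−1)^0·-1^5·+1^6 = -1.
(a,b)_5: α=4, u≡1; β=-1, v≡3 (mod 5); (1|5)=+1, (3|5)=-1; sign (−1)^0·+1^-1·-1^4 = +1.
(a,b)_3: α=7, u≡1; β=6, v≡1 (mod 3); (1|3)=+1, (1|3)=+1; sign (−1)^0·+1^6·+1^7 = +1.
Ram(-6, -2210) = {2, 13, 17, ∞}; no ℚ_2-point on the conic.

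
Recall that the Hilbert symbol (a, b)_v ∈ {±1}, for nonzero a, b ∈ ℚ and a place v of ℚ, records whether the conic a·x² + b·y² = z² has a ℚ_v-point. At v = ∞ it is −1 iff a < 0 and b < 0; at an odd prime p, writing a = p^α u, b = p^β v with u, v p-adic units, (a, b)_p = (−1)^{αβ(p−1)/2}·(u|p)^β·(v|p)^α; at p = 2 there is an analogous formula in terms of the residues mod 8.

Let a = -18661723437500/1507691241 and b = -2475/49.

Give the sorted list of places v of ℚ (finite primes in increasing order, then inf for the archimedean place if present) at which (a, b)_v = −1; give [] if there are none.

[13, inf]

(a, b) ≡ (-143, -11) mod (ℚ^×)²; places V = {2, 3, 5, 7, 11, 13, 17, 43, ∞}.
(a,b)_43: α=-4, u≡8; β=0, v≡39 (mod 43); (8|43)=-1, (39|43)=-1; sign (−1)^0·-1^0·-1^-4 = +1.
(a,b)_11: α=1, u≡9; β=1, v≡10 (mod 11); (9|11)=+1, (10|11)=-1; sign (−1)^1·+1^1·-1^1 = +1.
(a,b)_13: α=1, u≡5; β=0, v≡6 (mod 13); (5|13)=-1, (6|13)=-1; sign (−1)^0·-1^0·-1^1 = -1.
(a,b)_2: α=2, β=0; u≡1, v≡5 (mod 8); ε(u)ε(v)=0·0, αω(v)=2·1, βω(u)=0·0; sum ≡ 0  ⇒  +1.
(a,b)_3: α=-2, u≡1; β=2, v≡1 (mod 3); (1|3)=+1, (1|3)=+1; sign (−1)^0·+1^2·+1^-2 = +1.
(a,b)_17: α=4, u≡11; β=0, v≡5 (mod 17); (11|17)=-1, (5|17)=-1; sign (−1)^0·-1^0·-1^4 = +1.
(a,b)_7: α=-2, u≡2; β=-2, v≡3 (mod 7); (2|7)=+1, (3|7)=-1; sign (−1)^0·+1^-2·-1^-2 = +1.
(a,b)_5: α=8, u≡3; β=2, v≡4 (mod 5); (3|5)=-1, (4|5)=+1; sign (−1)^0·-1^2·+1^8 = +1.
(a,b)_∞: sgn(-143)=−, sgn(-11)=−, so -1.
Ram(-143, -11) = {13, ∞}; no ℚ_13-point on the conic.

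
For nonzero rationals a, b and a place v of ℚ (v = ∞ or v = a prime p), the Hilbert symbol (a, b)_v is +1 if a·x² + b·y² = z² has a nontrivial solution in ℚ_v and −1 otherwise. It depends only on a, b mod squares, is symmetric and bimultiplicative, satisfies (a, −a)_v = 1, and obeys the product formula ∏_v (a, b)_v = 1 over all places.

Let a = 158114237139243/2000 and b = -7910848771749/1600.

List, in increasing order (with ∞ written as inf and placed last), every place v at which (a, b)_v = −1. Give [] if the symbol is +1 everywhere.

[2, 7]

(a, b) ≡ (212135, -29) mod (ℚ^×)²; places V = {2, 3, 5, 7, 11, 17, 19, 29, ∞}.
(a,b)_29: α=1, u≡6; β=1, v≡23 (mod 29); (6|29)=+1, (23|29)=+1; sign (−1)^0·+1^1·+1^1 = +1.
(a,b)_17: α=2, u≡2; β=2, v≡6 (mod 17); (2|17)=+1, (6|17)=-1; sign (−1)^0·+1^2·-1^2 = +1.
(a,b)_∞: sgn(212135)=+, sgn(-29)=−, so +1.
(a,b)_5: α=-3, u≡3; β=-2, v≡4 (mod 5); (3|5)=-1, (4|5)=+1; sign (−1)^0·-1^-2·+1^-3 = +1.
(a,b)_7: α=3, u≡4; β=4, v≡6 (mod 7); (4|7)=+1, (6|7)=-1; sign (−1)^0·+1^4·-1^3 = -1.
(a,b)_19: α=3, u≡8; β=2, v≡17 (mod 19); (8|19)=-1, (17|19)=+1; sign (−1)^0·-1^2·+1^3 = +1.
(a,b)_2: α=-4, β=-6; u≡7, v≡3 (mod 8); ε(u)ε(v)=1·1, αω(v)=-4·1, βω(u)=-6·0; sum ≡ 1  ⇒  -1.
(a,b)_11: α=1, u≡7; β=2, v≡9 (mod 11); (7|11)=-1, (9|11)=+1; sign (−1)^0·-1^2·+1^1 = +1.
(a,b)_3: α=6, u≡2; β=2, v≡1 (mod 3); (2|3)=-1, (1|3)=+1; sign (−1)^0·-1^2·+1^6 = +1.
(212135, -29 / ℚ) ramifies at {2, 7}: a division algebra.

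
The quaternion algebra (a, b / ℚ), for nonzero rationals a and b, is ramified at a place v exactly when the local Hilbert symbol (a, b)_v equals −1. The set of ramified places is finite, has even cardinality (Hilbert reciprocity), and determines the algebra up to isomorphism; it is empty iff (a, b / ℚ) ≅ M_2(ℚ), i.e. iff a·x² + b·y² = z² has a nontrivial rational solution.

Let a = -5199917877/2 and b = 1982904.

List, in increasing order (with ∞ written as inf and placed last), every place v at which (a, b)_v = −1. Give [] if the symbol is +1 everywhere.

[11, 29]

Mod squares: a ≡ -1914, b ≡ 495726. Check v ∈ {∞, 2, 3, 7, 11, 29, 37}.
v=37: a=37^2·(≡25), b=37^1·(≡16) mod 37; (25|37)=+1, (16|37)=+1; (−1)^{2·1·18}·(+1)^1·(+1)^2 = +1.
v=11: a=11^1·(≡6), b=11^1·(≡7) mod 11; (6|11)=-1, (7|11)=-1; (−1)^{1·1·5}·(-1)^1·(-1)^1 = -1.
v=3: a=3^5·(≡1), b=3^1·(≡2) mod 3; (1|3)=+1, (2|3)=-1; (−1)^{5·1·1}·(+1)^1·(-1)^5 = +1.
v=29: a=29^1·(≡19), b=29^1·(≡23) mod 29; (19|29)=-1, (23|29)=+1; (−1)^{1·1·14}·(-1)^1·(+1)^1 = -1.
v=2: v_2(a)=-1, v_2(b)=3; units ≡ 3, 7 (mod 8); ε·ε+αω+βω = 1·1+-1·0+3·1 ≡ 0  ⇒  (a,b)_2 = +1.
v=7: a=7^2·(≡2), b=7^1·(≡3) mod 7; (2|7)=+1, (3|7)=-1; (−1)^{2·1·3}·(+1)^1·(-1)^2 = +1.
v=∞: -1914 < 0 and 495726 > 0  ⇒  (a,b)_∞ = +1.
(-1914, 495726 / ℚ) ramifies at {11, 29}: a division algebra.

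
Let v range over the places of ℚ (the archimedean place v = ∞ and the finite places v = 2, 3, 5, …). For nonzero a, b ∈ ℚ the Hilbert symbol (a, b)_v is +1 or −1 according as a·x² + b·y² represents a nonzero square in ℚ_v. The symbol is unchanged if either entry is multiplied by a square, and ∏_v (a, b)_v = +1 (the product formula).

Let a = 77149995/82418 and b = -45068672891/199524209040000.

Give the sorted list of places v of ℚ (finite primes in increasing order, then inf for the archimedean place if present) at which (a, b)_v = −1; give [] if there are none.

(a, b) ≡ (390, -286) mod (ℚ^×)²; places V = {2, 3, 5, 7, 11, 13, 17, 19, 23, 29, 37, ∞}.
(a,b)_3: α=1, u≡1; β=-12, v≡2 (mod 3); (1|3)=+1, (2|3)=-1; sign (−1)^0·+1^-12·-1^1 = -1.
(a,b)_7: α=-2, u≡3; β=0, v≡2 (mod 7); (3|7)=-1, (2|7)=+1; sign (−1)^0·-1^0·+1^-2 = +1.
(a,b)_19: α=0, u≡14; β=-2, v≡14 (mod 19); (14|19)=-1, (14|19)=-1; sign (−1)^0·-1^-2·-1^0 = +1.
(a,b)_17: α=2, u≡2; β=0, v≡5 (mod 17); (2|17)=+1, (5|17)=-1; sign (−1)^0·+1^0·-1^2 = +1.
(a,b)_13: α=1, u≡1; β=-1, v≡3 (mod 13); (1|13)=+1, (3|13)=+1; sign (−1)^0·+1^-1·+1^1 = +1.
(a,b)_23: α=0, u≡22; β=4, v≡1 (mod 23); (22|23)=-1, (1|23)=+1; sign (−1)^0·-1^4·+1^0 = +1.
(a,b)_5: α=1, u≡3; β=-4, v≡1 (mod 5); (3|5)=-1, (1|5)=+1; sign (−1)^0·-1^-4·+1^1 = +1.
(a,b)_2: α=-1, β=-7; u≡3, v≡1 (mod 8); ε(u)ε(v)=1·0, αω(v)=-1·0, βω(u)=-7·1; sum ≡ 1  ⇒  -1.
(a,b)_∞: sgn(390)=+, sgn(-286)=−, so +1.
(a,b)_11: α=0, u≡9; β=5, v≡6 (mod 11); (9|11)=+1, (6|11)=-1; sign (−1)^0·+1^5·-1^0 = +1.
(a,b)_37: α=2, u≡8; β=0, v≡10 (mod 37); (8|37)=-1, (10|37)=+1; sign (−1)^0·-1^0·+1^2 = +1.
(a,b)_29: α=-2, u≡7; β=0, v≡1 (mod 29); (7|29)=+1, (1|29)=+1; sign (−1)^0·+1^0·+1^-2 = +1.
(390, -286 / ℚ) ramifies at {2, 3}: a division algebra.

[2, 3]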